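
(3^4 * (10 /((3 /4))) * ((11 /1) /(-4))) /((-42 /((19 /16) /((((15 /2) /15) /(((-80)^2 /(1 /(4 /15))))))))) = 2006400 /7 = 286628.57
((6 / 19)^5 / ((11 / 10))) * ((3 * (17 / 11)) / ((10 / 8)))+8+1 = 2699644419 / 299607979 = 9.01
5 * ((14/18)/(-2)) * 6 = -35/3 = -11.67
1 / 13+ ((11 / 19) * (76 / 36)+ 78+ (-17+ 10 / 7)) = 63.73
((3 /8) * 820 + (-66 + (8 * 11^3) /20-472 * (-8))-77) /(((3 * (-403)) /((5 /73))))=-44729 /176514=-0.25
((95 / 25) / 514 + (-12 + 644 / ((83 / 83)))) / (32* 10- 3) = 1624259 / 814690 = 1.99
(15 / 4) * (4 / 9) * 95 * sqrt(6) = 475 * sqrt(6) / 3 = 387.84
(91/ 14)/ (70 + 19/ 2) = 13/ 159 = 0.08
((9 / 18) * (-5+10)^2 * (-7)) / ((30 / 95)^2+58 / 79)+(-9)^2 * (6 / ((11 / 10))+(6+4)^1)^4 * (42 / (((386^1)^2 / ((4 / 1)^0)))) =2824099345014325 / 2358147921316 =1197.59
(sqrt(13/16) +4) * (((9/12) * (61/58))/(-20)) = -183/1160- 183 * sqrt(13)/18560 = -0.19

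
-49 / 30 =-1.63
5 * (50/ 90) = 25/ 9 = 2.78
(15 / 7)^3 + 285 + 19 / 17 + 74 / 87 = 150569743 / 507297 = 296.81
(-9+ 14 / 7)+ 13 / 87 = -596 / 87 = -6.85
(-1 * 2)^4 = 16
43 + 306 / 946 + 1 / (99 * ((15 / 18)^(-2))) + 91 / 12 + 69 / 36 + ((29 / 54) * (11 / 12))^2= 10541037545 / 198614592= 53.07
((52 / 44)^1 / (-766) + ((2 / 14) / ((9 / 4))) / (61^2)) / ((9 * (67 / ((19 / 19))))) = -3013795 / 1191074663394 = -0.00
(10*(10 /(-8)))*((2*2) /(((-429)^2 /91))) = -350 /14157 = -0.02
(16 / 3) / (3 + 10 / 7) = 112 / 93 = 1.20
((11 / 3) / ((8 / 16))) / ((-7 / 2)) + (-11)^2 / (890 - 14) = -12001 / 6132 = -1.96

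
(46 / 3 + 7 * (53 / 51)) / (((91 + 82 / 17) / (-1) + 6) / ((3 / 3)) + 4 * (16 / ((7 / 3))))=-8071 / 22275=-0.36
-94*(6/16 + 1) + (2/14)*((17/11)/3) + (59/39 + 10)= -471125/4004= -117.66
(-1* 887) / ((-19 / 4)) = 3548 / 19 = 186.74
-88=-88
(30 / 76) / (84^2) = 5 / 89376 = 0.00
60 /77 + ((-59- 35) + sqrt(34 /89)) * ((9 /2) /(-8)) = 33051 /616- 9 * sqrt(3026) /1424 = 53.31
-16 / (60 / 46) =-184 / 15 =-12.27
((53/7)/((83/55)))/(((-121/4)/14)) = -2120/913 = -2.32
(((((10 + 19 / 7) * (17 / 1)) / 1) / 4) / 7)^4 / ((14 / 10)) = 26201473552805 / 10330523392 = 2536.32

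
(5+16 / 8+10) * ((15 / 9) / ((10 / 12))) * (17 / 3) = 578 / 3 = 192.67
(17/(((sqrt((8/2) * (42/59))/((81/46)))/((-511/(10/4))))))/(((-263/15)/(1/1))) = 100521 * sqrt(2478)/24196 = 206.81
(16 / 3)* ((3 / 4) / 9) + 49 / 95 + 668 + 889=1332056 / 855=1557.96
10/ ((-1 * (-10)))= 1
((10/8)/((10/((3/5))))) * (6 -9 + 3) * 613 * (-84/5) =0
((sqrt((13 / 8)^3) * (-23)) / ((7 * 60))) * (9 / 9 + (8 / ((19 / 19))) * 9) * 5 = -21827 * sqrt(26) / 2688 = -41.40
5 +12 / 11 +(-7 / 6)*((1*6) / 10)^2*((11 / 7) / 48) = 53479 / 8800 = 6.08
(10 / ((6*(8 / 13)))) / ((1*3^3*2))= 65 / 1296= 0.05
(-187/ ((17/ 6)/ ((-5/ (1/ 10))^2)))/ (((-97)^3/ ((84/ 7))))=1980000/ 912673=2.17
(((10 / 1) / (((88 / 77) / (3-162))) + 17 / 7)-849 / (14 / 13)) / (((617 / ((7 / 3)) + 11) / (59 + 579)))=-19446559 / 3856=-5043.19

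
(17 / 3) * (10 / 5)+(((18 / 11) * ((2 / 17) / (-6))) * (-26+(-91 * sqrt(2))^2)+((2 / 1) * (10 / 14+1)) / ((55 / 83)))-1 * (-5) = -9995383 / 19635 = -509.06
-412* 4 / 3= -1648 / 3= -549.33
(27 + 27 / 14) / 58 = 405 / 812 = 0.50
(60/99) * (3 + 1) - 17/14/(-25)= 28561/11550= 2.47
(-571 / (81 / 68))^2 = 1507613584 / 6561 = 229784.12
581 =581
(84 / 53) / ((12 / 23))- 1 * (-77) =4242 / 53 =80.04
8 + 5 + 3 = 16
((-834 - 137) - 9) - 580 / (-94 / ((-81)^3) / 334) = -51475421320 / 47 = -1095221730.21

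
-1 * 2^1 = -2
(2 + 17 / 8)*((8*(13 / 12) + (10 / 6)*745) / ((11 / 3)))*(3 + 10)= 146289 / 8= 18286.12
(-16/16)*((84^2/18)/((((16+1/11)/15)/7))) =-150920/59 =-2557.97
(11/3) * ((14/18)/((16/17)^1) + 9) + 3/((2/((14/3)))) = 18589/432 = 43.03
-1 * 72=-72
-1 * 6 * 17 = -102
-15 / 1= -15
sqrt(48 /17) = 4 * sqrt(51) /17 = 1.68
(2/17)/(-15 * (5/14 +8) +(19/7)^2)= -196/196571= -0.00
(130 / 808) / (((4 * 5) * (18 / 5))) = 65 / 29088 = 0.00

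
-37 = -37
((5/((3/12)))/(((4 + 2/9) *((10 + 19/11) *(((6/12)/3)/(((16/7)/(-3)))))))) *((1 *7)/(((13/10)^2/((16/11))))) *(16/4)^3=-98304000/138073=-711.97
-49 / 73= -0.67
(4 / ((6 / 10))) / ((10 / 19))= 38 / 3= 12.67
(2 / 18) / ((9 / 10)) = 10 / 81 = 0.12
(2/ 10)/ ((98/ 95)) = 19/ 98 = 0.19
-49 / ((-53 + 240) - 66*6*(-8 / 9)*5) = -49 / 1947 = -0.03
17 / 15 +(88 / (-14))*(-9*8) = 47639 / 105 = 453.70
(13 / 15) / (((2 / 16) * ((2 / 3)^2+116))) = 39 / 655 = 0.06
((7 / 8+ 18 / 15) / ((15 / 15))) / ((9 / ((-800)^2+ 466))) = 26579339 / 180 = 147662.99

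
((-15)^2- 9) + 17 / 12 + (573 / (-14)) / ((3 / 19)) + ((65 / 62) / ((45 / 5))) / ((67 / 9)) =-7289617 / 174468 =-41.78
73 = 73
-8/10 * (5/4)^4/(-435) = 25/5568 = 0.00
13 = 13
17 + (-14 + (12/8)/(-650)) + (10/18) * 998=6522073/11700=557.44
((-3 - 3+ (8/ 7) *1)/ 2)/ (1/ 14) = -34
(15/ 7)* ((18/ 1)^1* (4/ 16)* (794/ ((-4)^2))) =53595/ 112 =478.53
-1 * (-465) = 465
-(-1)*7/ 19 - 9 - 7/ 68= -11285/ 1292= -8.73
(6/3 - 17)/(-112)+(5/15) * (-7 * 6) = -13.87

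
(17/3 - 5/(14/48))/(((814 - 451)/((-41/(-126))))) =-0.01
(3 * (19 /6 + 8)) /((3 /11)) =737 /6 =122.83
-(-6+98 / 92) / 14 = 227 / 644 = 0.35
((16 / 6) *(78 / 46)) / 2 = 52 / 23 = 2.26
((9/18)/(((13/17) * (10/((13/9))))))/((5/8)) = 34/225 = 0.15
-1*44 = -44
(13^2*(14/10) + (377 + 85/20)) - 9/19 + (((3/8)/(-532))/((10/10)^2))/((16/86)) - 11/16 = 104984459/170240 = 616.69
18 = 18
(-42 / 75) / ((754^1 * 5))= -7 / 47125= -0.00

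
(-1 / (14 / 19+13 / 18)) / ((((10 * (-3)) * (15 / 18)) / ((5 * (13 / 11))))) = 4446 / 27445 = 0.16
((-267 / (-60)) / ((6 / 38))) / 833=1691 / 49980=0.03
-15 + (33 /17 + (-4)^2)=50 /17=2.94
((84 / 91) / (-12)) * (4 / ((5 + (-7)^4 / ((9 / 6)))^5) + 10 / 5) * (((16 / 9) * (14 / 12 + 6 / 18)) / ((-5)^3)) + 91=1150574930589517029051113 / 12643224559100478802875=91.00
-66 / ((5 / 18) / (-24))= 28512 / 5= 5702.40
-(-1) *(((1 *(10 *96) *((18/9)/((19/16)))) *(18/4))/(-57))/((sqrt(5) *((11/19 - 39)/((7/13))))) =32256 *sqrt(5)/90155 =0.80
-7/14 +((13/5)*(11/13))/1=17/10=1.70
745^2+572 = 555597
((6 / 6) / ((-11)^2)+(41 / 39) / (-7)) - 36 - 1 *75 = -3671351 / 33033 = -111.14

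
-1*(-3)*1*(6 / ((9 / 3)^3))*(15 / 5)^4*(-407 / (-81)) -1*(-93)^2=-25133 / 3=-8377.67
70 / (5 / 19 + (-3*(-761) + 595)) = 1330 / 54687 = 0.02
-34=-34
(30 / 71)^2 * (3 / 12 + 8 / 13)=10125 / 65533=0.15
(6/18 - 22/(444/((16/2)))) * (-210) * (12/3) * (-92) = -180320/37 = -4873.51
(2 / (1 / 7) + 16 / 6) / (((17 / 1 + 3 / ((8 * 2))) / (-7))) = -224 / 33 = -6.79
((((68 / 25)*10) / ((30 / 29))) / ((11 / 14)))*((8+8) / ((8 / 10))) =110432 / 165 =669.28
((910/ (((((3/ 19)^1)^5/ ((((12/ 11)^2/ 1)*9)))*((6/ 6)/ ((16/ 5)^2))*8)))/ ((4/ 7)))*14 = 5652953825792/ 1815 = 3114575110.63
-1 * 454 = -454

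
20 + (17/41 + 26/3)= 3577/123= 29.08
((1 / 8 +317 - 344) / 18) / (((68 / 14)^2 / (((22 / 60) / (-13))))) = 23177 / 12984192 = 0.00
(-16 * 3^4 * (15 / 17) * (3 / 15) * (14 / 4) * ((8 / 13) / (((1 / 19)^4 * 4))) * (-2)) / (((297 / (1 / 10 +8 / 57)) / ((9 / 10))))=23378.05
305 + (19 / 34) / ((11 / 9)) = 305.46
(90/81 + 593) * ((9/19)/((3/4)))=21388/57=375.23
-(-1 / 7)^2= -1 / 49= -0.02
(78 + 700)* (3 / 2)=1167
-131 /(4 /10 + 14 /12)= -3930 /47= -83.62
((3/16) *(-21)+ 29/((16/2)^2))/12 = -0.29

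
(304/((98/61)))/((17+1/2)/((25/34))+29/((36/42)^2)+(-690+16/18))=-87840/290521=-0.30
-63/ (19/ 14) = -882/ 19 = -46.42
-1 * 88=-88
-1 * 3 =-3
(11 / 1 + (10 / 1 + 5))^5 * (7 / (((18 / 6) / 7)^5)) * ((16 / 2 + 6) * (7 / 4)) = 140933679518.88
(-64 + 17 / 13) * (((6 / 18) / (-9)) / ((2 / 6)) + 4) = -28525 / 117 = -243.80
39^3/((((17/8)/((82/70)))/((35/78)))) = 249444/17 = 14673.18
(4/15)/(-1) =-4/15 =-0.27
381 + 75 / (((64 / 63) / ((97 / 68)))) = 2116437 / 4352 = 486.31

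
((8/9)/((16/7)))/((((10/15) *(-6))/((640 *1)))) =-560/9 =-62.22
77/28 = 11/4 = 2.75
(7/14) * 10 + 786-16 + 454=1229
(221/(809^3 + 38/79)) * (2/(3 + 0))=2686/9652738899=0.00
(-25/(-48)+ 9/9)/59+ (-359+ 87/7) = -6869921/19824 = -346.55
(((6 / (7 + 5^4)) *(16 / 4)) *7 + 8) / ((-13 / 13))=-653 / 79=-8.27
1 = 1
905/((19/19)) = 905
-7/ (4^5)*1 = -0.01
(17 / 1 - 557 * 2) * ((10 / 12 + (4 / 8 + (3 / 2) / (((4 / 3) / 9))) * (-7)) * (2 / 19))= 1936205 / 228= 8492.13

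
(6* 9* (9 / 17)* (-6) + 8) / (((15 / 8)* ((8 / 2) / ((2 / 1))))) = -2224 / 51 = -43.61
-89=-89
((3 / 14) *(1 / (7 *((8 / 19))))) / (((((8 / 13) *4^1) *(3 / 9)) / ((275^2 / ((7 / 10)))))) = 840571875 / 87808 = 9572.84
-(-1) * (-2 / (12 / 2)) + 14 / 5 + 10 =187 / 15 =12.47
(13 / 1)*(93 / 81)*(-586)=-236158 / 27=-8746.59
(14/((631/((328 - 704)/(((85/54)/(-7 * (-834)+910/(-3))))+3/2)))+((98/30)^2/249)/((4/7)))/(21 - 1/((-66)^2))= -8532115576290691/6108295723125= -1396.81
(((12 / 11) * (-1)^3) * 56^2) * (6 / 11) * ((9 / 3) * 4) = -2709504 / 121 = -22392.60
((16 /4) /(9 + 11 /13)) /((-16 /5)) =-65 /512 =-0.13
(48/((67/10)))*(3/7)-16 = -6064/469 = -12.93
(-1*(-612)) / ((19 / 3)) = 1836 / 19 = 96.63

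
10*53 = 530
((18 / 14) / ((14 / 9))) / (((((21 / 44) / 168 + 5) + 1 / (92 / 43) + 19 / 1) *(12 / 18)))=163944 / 3235813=0.05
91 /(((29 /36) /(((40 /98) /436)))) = 2340 /22127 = 0.11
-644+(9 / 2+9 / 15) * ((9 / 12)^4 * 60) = -70039 / 128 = -547.18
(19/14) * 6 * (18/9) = 114/7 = 16.29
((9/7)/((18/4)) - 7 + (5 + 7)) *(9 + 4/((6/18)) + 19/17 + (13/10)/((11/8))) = 121.90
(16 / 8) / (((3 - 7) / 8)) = -4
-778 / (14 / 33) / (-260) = 12837 / 1820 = 7.05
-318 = -318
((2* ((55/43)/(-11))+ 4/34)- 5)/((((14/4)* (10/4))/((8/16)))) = -7478/25585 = -0.29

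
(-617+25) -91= -683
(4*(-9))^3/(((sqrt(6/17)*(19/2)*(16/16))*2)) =-7776*sqrt(102)/19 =-4133.36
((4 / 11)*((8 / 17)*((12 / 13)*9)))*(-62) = -88.14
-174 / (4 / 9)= -783 / 2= -391.50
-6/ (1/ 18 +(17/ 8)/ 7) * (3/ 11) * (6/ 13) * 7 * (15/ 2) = -2857680/ 25883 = -110.41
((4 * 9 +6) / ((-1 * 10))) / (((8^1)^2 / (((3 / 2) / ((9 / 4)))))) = -7 / 160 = -0.04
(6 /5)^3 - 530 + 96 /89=-5865026 /11125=-527.19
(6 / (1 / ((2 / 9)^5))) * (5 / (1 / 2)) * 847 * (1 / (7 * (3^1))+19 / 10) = 3167296 / 59049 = 53.64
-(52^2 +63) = -2767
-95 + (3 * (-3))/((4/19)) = -551/4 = -137.75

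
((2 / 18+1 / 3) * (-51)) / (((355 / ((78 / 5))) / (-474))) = 838032 / 1775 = 472.13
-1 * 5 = -5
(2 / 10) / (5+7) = 1 / 60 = 0.02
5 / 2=2.50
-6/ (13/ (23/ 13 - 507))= 39408/ 169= 233.18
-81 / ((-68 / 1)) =81 / 68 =1.19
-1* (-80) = 80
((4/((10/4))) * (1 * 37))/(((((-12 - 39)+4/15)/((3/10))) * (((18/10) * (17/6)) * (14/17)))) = -0.08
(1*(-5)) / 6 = -5 / 6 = -0.83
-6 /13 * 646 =-3876 /13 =-298.15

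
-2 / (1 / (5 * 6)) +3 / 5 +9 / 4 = -1143 / 20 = -57.15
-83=-83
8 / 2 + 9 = 13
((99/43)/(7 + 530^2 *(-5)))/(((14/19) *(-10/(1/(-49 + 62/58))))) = -54549/11752516525400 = -0.00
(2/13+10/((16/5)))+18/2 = 1277/104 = 12.28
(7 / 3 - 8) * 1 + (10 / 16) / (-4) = -559 / 96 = -5.82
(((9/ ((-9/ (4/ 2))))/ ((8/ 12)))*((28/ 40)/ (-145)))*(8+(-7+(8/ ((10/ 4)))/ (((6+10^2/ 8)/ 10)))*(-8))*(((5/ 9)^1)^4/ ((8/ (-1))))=-700/ 80919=-0.01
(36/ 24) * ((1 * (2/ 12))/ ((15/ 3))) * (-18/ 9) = -1/ 10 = -0.10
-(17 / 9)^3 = -4913 / 729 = -6.74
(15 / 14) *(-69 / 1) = -1035 / 14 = -73.93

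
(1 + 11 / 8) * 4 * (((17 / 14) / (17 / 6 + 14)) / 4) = 969 / 5656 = 0.17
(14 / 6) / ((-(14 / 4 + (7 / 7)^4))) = -14 / 27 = -0.52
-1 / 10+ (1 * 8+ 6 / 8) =173 / 20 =8.65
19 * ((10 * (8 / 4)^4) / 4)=760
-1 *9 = -9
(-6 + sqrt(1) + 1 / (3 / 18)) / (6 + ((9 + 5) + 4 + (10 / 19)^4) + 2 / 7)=912247 / 22224570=0.04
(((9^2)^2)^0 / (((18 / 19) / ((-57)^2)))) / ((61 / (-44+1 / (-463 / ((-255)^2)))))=-585738023 / 56486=-10369.61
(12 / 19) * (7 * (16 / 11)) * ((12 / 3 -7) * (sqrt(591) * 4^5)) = -4128768 * sqrt(591) / 209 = -480250.62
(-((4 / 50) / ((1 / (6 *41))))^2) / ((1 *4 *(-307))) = 60516 / 191875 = 0.32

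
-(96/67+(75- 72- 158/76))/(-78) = 461/15276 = 0.03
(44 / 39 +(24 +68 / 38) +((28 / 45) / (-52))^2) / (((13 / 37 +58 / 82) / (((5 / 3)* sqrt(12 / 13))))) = 265516081877* sqrt(39) / 40726349235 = 40.71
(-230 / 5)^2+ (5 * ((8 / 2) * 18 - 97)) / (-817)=1728897 / 817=2116.15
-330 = -330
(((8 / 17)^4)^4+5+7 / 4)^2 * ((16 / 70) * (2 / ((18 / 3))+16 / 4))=3205819520639810015865951092583713930382739 / 71037347842814017375323188919628537420830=45.13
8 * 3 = 24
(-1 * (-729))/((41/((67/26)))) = 48843/1066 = 45.82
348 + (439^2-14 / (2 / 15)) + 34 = 192998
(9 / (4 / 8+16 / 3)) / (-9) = -6 / 35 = -0.17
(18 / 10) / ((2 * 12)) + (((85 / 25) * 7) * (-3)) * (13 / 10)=-18549 / 200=-92.74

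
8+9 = 17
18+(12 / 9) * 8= 86 / 3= 28.67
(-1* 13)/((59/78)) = -17.19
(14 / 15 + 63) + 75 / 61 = 59624 / 915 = 65.16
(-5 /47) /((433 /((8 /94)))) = -20 /956497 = -0.00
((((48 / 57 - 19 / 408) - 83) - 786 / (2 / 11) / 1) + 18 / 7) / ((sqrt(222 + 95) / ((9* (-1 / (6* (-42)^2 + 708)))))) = 238904479* sqrt(317) / 21582384544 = 0.20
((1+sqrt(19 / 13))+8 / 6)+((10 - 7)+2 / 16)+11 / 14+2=sqrt(247) / 13+1385 / 168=9.45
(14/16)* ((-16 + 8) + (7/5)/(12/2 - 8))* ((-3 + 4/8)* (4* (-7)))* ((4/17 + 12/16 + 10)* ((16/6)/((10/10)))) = -1061487/68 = -15610.10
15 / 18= 5 / 6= 0.83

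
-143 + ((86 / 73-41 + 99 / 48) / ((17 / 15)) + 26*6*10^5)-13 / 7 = 2168250435201 / 138992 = 15599821.83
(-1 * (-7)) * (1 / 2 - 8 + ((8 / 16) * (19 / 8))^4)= -38.58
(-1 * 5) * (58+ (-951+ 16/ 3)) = 13315/ 3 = 4438.33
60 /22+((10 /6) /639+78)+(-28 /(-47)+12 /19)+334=7832761589 /18830691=415.96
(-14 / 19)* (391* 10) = -2881.05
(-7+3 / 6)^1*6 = -39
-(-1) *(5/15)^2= 1/9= 0.11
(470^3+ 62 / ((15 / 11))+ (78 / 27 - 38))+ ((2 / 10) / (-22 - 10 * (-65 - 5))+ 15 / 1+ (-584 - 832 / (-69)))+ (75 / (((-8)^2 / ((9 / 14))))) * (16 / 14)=9519763229531209 / 91692720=103822454.27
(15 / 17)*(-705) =-10575 / 17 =-622.06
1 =1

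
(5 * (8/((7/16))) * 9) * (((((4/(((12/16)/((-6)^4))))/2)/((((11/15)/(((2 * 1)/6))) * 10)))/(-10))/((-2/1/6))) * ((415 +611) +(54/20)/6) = 15324816384/385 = 39804717.88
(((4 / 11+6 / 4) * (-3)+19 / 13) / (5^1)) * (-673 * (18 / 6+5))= 3179252 / 715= 4446.51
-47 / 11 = -4.27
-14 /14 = -1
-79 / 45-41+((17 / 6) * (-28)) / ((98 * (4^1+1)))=-13519 / 315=-42.92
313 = 313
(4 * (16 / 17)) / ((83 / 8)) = 512 / 1411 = 0.36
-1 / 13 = -0.08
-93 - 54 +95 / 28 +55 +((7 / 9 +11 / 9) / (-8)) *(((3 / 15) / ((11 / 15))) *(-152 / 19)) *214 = 28.12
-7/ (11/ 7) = -49/ 11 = -4.45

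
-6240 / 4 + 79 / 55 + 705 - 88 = -51786 / 55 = -941.56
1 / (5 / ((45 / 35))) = 9 / 35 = 0.26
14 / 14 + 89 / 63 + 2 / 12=325 / 126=2.58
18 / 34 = 9 / 17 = 0.53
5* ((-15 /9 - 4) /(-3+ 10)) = -85 /21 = -4.05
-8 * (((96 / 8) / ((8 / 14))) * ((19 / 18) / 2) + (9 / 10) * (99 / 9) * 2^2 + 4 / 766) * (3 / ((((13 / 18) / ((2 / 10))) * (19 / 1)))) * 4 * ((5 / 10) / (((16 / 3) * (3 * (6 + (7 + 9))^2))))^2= -953037 / 3223396633600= -0.00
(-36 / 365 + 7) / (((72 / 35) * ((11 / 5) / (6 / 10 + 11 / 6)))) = 3.71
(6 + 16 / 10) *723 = 27474 / 5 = 5494.80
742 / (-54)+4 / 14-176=-35807 / 189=-189.46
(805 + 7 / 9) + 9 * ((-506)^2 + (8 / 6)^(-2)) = 331939417 / 144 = 2305134.84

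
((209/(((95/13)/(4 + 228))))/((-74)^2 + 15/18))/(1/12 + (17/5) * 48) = 2388672/321939217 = 0.01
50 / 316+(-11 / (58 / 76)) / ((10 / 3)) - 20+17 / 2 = -15.67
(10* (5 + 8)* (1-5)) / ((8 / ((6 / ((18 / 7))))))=-455 / 3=-151.67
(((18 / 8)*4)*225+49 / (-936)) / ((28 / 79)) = 149732729 / 26208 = 5713.25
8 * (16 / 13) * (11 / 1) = 1408 / 13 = 108.31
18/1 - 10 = 8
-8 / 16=-1 / 2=-0.50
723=723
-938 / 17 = -55.18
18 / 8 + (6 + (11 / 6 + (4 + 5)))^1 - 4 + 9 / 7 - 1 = 15.37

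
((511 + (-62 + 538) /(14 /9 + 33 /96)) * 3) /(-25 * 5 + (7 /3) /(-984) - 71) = -527064840 /45213379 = -11.66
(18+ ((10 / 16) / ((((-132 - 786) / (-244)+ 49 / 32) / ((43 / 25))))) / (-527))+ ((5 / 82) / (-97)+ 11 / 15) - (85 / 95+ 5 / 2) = 18933216624565 / 1234432909299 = 15.34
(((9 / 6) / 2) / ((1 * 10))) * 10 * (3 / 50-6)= -891 / 200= -4.46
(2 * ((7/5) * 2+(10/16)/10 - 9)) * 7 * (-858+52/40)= 29444779/400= 73611.95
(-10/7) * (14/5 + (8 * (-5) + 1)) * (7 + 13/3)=586.10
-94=-94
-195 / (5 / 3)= -117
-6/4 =-3/2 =-1.50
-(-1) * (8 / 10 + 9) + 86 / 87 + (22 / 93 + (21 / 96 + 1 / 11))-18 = -31638199 / 4746720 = -6.67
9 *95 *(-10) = -8550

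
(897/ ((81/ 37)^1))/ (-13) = -851/ 27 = -31.52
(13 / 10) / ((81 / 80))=104 / 81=1.28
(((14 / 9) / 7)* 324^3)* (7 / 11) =52907904 / 11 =4809809.45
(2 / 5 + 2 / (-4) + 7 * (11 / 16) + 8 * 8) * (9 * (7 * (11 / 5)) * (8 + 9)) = 64760157 / 400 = 161900.39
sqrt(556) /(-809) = -2* sqrt(139) /809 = -0.03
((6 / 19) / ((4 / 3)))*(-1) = -9 / 38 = -0.24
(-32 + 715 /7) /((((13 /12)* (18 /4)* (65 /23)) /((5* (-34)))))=-3071696 /3549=-865.51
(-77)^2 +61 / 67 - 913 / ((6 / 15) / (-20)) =3455854 / 67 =51579.91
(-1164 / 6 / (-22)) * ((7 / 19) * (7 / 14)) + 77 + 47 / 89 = 2944631 / 37202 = 79.15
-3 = -3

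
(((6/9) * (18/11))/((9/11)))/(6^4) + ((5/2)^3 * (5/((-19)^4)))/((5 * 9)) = 264017/253344024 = 0.00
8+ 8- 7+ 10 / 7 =73 / 7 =10.43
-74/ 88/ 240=-0.00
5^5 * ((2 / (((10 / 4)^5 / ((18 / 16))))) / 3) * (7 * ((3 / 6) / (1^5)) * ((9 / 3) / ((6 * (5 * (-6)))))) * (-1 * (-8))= -56 / 5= -11.20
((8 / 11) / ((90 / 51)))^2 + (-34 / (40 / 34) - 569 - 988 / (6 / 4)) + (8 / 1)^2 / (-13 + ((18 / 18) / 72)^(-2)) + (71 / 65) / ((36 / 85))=-9178588527197 / 7320584700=-1253.81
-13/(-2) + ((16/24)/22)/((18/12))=1291/198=6.52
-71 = -71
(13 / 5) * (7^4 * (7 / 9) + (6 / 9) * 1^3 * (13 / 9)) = 655811 / 135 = 4857.86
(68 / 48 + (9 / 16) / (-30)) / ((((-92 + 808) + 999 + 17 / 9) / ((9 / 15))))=6039 / 12361600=0.00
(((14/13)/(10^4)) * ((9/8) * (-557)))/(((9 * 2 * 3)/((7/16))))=-27293/49920000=-0.00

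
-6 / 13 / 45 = -2 / 195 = -0.01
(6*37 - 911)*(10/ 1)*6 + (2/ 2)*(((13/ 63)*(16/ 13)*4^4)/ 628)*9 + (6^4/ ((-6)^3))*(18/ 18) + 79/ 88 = -41344.17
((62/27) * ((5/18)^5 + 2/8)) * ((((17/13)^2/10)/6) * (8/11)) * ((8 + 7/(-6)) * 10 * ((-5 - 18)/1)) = -4017327865229/213396944904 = -18.83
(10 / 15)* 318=212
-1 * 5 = -5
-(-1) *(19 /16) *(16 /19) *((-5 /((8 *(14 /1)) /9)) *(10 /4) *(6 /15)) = -45 /112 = -0.40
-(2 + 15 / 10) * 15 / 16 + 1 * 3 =-9 / 32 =-0.28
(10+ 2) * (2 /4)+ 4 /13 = 82 /13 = 6.31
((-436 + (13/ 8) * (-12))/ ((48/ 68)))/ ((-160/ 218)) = 1688083/ 1920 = 879.21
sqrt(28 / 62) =sqrt(434) / 31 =0.67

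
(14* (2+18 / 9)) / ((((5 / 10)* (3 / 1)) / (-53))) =-5936 / 3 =-1978.67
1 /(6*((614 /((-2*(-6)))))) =0.00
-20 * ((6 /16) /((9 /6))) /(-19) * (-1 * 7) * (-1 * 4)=140 /19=7.37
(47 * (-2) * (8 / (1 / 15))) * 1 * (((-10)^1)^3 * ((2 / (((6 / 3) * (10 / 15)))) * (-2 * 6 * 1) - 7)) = -282000000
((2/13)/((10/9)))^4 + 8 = 142811561/17850625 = 8.00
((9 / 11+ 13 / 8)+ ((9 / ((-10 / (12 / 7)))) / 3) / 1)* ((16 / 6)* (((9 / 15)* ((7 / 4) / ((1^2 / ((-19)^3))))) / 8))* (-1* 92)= 937234337 / 2200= 426015.61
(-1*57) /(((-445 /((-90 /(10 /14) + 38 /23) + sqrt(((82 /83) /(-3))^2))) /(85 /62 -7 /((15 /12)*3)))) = 3110557393 /395019825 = 7.87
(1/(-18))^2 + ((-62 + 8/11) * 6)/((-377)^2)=253163/506547756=0.00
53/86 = 0.62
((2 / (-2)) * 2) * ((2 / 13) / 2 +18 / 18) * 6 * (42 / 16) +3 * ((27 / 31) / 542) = -7408629 / 218426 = -33.92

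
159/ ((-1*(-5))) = 159/ 5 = 31.80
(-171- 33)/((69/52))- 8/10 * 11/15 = -266212/1725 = -154.33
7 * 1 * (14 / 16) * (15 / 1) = 735 / 8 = 91.88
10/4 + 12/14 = 47/14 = 3.36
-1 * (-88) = 88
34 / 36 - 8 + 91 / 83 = -8903 / 1494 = -5.96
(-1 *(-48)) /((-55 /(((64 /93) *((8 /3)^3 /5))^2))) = -5.94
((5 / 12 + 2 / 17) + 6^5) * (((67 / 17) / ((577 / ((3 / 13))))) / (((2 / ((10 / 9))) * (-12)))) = -531448355 / 936484848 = -0.57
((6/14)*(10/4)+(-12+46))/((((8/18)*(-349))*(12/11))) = -0.21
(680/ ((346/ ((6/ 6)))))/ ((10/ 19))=646/ 173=3.73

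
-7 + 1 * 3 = -4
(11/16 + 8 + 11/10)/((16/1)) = 783/1280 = 0.61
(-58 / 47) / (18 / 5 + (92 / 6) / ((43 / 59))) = -645 / 12878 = -0.05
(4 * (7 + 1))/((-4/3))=-24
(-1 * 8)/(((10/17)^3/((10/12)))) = -4913/150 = -32.75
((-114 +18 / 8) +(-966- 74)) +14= -4551 / 4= -1137.75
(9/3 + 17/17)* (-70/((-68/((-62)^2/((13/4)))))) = 1076320/221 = 4870.23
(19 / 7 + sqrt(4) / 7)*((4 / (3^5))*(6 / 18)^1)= 4 / 243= 0.02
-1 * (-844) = 844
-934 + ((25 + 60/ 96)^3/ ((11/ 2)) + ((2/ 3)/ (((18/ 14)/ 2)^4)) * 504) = 25205252519/ 6158592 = 4092.70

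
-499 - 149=-648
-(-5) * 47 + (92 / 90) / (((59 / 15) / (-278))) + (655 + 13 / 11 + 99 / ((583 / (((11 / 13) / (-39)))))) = 14281540840 / 17439279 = 818.93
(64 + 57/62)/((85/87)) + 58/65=4613407/68510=67.34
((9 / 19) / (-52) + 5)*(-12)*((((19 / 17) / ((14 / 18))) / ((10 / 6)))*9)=-3594699 / 7735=-464.73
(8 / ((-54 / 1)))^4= 256 / 531441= 0.00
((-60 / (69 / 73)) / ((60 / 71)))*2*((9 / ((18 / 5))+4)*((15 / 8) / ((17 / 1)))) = -336895 / 3128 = -107.70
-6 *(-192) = 1152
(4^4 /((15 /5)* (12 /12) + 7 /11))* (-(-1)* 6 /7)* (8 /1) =482.74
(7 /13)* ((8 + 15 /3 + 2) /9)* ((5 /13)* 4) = 700 /507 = 1.38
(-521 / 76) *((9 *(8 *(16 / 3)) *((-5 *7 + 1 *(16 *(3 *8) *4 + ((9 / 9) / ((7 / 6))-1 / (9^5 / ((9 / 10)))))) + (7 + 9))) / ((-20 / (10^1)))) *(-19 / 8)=-363192352603 / 76545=-4744821.38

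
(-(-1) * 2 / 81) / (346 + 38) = 0.00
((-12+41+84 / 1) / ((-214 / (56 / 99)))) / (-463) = 3164 / 4904559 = 0.00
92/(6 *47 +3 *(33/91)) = 8372/25761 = 0.32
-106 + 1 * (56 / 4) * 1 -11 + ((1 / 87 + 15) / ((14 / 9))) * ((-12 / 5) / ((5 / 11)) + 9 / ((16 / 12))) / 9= -294129 / 2900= -101.42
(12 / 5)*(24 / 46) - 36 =-3996 / 115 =-34.75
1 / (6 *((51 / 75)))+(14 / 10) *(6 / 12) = 241 / 255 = 0.95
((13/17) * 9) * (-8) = -936/17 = -55.06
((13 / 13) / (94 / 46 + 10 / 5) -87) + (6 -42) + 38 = -7882 / 93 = -84.75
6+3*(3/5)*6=84/5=16.80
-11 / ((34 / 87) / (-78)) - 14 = 37085 / 17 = 2181.47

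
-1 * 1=-1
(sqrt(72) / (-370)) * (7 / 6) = -7 * sqrt(2) / 370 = -0.03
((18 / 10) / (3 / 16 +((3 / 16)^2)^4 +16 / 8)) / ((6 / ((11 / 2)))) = 3221225472 / 4270567055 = 0.75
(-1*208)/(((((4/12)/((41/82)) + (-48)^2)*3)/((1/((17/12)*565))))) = -1248/33204485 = -0.00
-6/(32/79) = -237/16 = -14.81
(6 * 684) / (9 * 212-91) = 4104 / 1817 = 2.26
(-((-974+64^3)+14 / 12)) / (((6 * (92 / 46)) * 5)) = -1567027 / 360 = -4352.85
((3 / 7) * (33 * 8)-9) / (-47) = -2.22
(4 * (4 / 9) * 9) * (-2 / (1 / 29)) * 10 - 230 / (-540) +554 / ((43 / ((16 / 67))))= -1443181801 / 155574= -9276.50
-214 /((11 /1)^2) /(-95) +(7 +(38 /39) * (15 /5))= 1485637 /149435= 9.94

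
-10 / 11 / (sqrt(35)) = -2 * sqrt(35) / 77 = -0.15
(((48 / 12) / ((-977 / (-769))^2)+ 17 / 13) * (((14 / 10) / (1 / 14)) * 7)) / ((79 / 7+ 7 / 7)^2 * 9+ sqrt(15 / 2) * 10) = 3503730583104948 / 9159747702629407 - 12896069840465 * sqrt(30) / 9159747702629407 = 0.37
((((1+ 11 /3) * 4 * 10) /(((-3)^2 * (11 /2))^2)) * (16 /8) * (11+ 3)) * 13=815360 /29403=27.73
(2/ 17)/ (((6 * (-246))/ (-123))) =1/ 102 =0.01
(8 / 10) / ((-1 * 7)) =-0.11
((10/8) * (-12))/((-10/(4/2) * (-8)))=-0.38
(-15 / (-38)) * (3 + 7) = 75 / 19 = 3.95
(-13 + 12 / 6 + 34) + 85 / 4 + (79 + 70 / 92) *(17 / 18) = 8251 / 69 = 119.58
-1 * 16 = -16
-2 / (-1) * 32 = 64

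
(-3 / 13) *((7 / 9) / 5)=-7 / 195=-0.04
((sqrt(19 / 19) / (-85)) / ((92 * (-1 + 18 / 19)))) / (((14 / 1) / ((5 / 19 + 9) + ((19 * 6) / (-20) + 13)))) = 3147 / 1094800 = 0.00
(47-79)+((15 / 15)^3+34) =3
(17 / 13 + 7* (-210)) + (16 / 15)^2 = -4292597 / 2925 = -1467.55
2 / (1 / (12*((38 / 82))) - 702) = -456 / 160015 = -0.00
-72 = -72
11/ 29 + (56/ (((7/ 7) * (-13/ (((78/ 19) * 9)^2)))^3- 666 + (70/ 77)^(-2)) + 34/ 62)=686501433104334293058/ 813910769183837980163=0.84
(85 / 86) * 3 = 2.97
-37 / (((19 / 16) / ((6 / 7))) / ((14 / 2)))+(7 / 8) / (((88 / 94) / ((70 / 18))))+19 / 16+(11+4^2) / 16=-10860899 / 60192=-180.44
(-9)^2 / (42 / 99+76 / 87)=2871 / 46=62.41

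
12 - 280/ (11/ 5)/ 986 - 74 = -336926/ 5423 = -62.13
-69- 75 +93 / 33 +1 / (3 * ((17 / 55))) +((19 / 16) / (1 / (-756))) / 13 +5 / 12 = -208.74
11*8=88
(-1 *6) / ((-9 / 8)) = 16 / 3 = 5.33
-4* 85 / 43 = -340 / 43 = -7.91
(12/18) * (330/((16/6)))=165/2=82.50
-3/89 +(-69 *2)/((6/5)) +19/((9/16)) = -65086/801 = -81.26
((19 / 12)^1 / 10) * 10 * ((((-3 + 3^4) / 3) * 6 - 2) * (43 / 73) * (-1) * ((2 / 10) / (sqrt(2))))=-62909 * sqrt(2) / 4380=-20.31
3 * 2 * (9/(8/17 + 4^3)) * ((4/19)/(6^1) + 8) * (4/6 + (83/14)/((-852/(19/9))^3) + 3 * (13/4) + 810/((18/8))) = 9102260722801625819/3651203193829632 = 2492.95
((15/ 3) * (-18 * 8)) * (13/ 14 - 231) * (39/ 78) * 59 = 4886717.14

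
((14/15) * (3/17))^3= 2744/614125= 0.00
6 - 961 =-955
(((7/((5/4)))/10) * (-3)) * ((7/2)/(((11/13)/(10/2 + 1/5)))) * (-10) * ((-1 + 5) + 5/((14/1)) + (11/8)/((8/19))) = 2423967/880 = 2754.51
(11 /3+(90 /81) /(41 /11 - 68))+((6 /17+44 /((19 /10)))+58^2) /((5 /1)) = 6999680173 /10276245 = 681.15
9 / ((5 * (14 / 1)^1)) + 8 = 569 / 70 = 8.13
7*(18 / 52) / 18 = 7 / 52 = 0.13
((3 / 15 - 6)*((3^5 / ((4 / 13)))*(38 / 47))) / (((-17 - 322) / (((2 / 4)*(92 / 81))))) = 164749 / 26555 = 6.20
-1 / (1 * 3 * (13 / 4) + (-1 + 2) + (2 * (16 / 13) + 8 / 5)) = -0.07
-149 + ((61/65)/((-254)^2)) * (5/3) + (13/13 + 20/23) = -8514562213/57870852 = -147.13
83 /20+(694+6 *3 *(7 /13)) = 184039 /260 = 707.84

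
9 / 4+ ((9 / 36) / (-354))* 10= 397 / 177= 2.24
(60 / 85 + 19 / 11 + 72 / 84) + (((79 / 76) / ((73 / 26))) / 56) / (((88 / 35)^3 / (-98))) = 2924036144719 / 899831984128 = 3.25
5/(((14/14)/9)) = 45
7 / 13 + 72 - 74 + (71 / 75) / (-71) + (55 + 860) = 890687 / 975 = 913.53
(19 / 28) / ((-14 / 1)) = -0.05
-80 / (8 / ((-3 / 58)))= 15 / 29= 0.52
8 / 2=4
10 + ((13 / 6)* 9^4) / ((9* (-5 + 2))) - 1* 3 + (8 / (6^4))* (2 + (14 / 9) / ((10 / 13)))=-1893487 / 3645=-519.48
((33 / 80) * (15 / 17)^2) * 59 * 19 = 1664685 / 4624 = 360.01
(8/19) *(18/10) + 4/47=3764/4465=0.84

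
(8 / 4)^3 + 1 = 9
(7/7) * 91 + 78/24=377/4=94.25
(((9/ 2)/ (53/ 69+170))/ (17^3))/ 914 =621/ 105822698812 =0.00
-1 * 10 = -10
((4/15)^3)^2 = 4096/11390625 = 0.00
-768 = -768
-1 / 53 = -0.02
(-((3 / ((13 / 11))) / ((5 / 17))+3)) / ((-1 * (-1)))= -756 / 65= -11.63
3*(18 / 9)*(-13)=-78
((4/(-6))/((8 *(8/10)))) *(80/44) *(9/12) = -25/176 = -0.14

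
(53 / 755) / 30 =53 / 22650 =0.00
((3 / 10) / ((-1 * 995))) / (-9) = 1 / 29850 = 0.00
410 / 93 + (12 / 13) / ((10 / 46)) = 52318 / 6045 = 8.65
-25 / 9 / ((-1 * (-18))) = -25 / 162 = -0.15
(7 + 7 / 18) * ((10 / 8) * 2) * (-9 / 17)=-665 / 68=-9.78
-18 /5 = -3.60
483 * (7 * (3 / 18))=1127 / 2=563.50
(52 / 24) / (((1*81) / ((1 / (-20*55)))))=-13 / 534600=-0.00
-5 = -5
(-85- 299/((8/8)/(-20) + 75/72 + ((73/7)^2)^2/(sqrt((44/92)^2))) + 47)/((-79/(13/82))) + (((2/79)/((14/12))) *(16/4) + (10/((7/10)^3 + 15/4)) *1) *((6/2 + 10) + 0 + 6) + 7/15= 5304091942639461896642/109108837499563089615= 48.61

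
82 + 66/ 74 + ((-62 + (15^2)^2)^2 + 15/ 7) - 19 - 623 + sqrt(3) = sqrt(3) + 662163650717/ 259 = 2556616413.77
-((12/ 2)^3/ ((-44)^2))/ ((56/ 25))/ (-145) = 135/ 393008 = 0.00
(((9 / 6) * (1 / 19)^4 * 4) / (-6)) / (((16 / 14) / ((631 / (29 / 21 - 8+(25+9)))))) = -92757 / 599476600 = -0.00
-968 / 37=-26.16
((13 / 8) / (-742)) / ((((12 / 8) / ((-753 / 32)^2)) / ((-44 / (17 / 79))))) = 2135166891 / 12916736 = 165.30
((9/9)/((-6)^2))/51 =0.00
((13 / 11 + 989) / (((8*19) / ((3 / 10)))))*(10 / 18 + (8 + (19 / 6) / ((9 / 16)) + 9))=852299 / 18810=45.31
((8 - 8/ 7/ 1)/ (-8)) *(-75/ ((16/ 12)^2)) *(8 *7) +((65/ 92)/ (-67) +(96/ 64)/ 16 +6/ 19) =1897653029/ 936928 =2025.40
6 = 6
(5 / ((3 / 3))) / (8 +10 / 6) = 15 / 29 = 0.52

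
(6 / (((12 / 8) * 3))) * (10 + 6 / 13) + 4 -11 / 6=16.12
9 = 9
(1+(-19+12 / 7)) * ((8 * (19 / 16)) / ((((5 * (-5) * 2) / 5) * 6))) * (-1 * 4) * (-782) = 282302 / 35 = 8065.77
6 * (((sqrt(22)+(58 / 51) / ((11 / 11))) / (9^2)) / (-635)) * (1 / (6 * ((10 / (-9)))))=29 / 1457325+sqrt(22) / 57150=0.00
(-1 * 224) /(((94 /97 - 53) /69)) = 214176 /721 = 297.05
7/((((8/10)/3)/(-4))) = -105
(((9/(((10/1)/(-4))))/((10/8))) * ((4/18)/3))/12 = -4/225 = -0.02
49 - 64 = -15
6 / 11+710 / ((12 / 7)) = 27371 / 66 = 414.71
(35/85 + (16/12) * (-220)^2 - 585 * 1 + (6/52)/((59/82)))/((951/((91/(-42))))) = -2501489335/17169354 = -145.70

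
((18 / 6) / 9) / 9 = 1 / 27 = 0.04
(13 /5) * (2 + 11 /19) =637 /95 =6.71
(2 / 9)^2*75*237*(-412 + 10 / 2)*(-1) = 3215300 / 9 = 357255.56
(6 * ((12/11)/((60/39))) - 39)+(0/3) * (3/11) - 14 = -2681/55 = -48.75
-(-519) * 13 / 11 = 6747 / 11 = 613.36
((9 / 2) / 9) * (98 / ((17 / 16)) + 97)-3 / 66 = 17685 / 187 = 94.57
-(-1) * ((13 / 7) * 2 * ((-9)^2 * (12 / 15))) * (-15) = -25272 / 7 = -3610.29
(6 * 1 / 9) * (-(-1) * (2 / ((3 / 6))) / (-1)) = -8 / 3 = -2.67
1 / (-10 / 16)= -1.60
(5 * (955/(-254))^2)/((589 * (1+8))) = 4560125/341999316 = 0.01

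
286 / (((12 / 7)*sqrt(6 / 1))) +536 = 1001*sqrt(6) / 36 +536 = 604.11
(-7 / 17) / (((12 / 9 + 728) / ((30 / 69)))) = -105 / 427754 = -0.00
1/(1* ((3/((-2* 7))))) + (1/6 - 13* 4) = -113/2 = -56.50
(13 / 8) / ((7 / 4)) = 13 / 14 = 0.93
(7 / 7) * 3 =3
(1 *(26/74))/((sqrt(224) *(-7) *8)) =-13 *sqrt(14)/116032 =-0.00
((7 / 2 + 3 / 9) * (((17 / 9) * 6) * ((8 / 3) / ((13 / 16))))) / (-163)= -50048 / 57213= -0.87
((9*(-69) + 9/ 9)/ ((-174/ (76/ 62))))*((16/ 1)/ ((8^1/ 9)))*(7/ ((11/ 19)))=303240/ 319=950.60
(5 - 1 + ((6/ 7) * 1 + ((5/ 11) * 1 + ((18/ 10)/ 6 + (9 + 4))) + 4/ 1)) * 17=295987/ 770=384.40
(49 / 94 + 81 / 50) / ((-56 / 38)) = -1.45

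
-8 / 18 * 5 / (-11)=0.20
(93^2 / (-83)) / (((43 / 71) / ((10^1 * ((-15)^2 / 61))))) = -1381677750 / 217709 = -6346.44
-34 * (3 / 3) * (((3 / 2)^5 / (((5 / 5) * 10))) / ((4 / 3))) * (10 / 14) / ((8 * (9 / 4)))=-1377 / 1792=-0.77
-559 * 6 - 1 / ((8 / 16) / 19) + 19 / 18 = -61037 / 18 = -3390.94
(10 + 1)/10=11/10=1.10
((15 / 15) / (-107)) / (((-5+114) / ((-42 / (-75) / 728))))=-1 / 15161900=-0.00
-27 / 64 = -0.42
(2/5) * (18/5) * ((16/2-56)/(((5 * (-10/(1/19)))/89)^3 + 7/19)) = 7715180736/135709918475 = 0.06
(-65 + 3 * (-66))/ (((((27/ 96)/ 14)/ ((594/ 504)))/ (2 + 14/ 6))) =-601744/ 9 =-66860.44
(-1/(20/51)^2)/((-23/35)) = 9.90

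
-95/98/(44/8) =-95/539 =-0.18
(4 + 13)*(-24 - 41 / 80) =-33337 / 80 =-416.71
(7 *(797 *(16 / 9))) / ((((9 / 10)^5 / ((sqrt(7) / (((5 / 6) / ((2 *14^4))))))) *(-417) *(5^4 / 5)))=-2194666127360 *sqrt(7) / 73870299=-78604.54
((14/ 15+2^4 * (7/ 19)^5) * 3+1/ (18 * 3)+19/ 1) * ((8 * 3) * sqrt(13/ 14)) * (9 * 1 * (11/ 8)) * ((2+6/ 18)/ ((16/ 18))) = 488549091657 * sqrt(182)/ 396175840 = 16636.27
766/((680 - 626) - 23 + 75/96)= 24512/1017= 24.10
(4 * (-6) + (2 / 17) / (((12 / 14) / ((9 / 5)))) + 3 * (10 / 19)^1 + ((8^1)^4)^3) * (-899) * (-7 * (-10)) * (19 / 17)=-1396818884281145794 / 289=-4833283336612961.22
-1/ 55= -0.02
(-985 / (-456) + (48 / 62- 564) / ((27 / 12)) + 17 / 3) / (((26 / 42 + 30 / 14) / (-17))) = 407922599 / 273296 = 1492.60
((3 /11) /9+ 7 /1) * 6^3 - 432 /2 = 14328 /11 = 1302.55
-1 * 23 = -23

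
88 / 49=1.80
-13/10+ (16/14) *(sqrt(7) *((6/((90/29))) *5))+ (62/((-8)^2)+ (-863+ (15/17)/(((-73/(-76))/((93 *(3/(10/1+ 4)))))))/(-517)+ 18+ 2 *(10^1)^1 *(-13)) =-211.47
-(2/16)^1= -1/8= -0.12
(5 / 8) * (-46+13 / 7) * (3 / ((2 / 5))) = -23175 / 112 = -206.92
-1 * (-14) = 14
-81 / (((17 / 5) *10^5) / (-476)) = 567 / 5000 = 0.11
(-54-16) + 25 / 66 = -4595 / 66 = -69.62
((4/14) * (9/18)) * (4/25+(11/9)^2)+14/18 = 14374/14175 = 1.01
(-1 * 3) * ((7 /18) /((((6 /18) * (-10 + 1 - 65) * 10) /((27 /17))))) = 189 /25160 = 0.01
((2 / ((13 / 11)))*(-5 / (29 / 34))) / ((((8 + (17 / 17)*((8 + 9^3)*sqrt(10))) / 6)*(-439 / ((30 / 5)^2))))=-359040 / 49941688771 + 33076560*sqrt(10) / 49941688771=0.00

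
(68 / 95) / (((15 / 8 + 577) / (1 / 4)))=136 / 439945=0.00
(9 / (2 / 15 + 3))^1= 135 / 47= 2.87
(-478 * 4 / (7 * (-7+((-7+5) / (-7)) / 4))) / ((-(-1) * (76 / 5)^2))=5975 / 35017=0.17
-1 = -1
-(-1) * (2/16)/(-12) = -1/96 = -0.01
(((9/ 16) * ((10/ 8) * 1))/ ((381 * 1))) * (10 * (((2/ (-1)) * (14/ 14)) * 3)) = -225/ 2032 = -0.11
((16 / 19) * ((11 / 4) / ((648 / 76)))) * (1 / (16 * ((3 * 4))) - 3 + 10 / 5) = -0.27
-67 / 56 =-1.20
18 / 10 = 9 / 5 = 1.80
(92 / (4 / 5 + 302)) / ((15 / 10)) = 460 / 2271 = 0.20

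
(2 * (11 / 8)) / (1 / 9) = 99 / 4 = 24.75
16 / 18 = 8 / 9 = 0.89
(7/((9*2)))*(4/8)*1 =7/36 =0.19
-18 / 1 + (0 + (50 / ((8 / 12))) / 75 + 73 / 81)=-1304 / 81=-16.10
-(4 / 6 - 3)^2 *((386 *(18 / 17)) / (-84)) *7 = 9457 / 51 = 185.43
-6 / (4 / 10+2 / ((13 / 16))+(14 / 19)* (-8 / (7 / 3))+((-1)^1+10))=-2470 / 3843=-0.64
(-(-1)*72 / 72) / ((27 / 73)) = 73 / 27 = 2.70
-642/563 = -1.14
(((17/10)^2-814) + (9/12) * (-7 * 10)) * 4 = -86361/25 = -3454.44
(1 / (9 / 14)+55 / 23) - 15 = -11.05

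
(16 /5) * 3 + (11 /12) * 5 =851 /60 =14.18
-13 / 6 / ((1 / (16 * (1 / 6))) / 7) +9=-283 / 9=-31.44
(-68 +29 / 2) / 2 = -107 / 4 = -26.75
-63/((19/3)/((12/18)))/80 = -63/760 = -0.08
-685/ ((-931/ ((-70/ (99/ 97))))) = -664450/ 13167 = -50.46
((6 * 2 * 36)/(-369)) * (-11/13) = 528/533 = 0.99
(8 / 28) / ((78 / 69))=23 / 91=0.25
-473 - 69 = -542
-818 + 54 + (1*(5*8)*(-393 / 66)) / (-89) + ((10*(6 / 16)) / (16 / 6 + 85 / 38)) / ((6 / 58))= -825194213 / 1094522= -753.93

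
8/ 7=1.14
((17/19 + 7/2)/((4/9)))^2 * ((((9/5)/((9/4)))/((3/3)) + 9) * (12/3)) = 110691441/28880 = 3832.81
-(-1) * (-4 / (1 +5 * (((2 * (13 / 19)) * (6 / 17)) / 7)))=-9044 / 3041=-2.97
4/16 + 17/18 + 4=187/36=5.19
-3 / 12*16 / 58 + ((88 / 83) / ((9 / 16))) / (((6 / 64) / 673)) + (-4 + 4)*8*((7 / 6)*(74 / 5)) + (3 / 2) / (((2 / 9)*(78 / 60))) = 22871963735 / 1689714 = 13536.00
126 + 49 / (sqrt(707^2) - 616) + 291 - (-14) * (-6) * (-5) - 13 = 10719 / 13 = 824.54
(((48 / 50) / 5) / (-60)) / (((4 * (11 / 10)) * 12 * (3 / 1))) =-1 / 49500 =-0.00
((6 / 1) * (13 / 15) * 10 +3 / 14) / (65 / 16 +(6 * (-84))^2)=5848 / 28450247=0.00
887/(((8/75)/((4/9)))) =22175/6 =3695.83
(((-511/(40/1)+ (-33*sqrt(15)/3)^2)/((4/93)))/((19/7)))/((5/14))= 328509573/7600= 43224.94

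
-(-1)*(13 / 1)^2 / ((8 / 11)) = 1859 / 8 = 232.38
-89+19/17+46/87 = -129196/1479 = -87.35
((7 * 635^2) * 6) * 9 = 152419050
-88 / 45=-1.96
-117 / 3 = -39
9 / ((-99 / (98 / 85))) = -98 / 935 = -0.10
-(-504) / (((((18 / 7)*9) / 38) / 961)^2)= 1254904151.25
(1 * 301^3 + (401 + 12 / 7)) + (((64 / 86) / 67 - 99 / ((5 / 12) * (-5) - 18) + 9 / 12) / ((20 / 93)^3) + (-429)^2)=4270161203235183177 / 155527904000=27455916.87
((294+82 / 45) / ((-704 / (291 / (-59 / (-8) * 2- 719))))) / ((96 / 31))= 78182 / 1394415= 0.06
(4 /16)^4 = 0.00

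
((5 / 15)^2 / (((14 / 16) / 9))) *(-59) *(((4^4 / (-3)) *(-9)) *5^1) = -1812480 / 7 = -258925.71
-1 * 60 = -60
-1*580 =-580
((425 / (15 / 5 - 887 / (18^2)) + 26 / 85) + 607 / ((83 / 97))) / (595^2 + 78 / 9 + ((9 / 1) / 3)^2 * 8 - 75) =49307919 / 7493059060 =0.01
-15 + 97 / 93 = -13.96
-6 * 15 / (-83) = 1.08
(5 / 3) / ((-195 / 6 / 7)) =-14 / 39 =-0.36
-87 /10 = -8.70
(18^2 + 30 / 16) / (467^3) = 2607 / 814780504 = 0.00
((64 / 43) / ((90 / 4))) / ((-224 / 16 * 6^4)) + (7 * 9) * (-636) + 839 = -43039901209 / 1097145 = -39229.00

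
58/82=29/41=0.71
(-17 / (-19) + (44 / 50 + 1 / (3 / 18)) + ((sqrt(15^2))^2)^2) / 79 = 24050568 / 37525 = 640.92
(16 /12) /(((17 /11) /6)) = 88 /17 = 5.18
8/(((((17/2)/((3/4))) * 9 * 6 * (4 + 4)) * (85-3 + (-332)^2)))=1/67507272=0.00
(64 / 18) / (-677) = -32 / 6093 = -0.01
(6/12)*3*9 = 27/2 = 13.50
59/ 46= 1.28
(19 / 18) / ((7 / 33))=209 / 42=4.98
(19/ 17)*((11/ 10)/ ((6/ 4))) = 209/ 255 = 0.82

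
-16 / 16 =-1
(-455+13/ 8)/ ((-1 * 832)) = 279/ 512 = 0.54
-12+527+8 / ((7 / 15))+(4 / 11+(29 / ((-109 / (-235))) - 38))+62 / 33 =14072750 / 25179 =558.91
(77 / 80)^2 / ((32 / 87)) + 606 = 124624623 / 204800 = 608.52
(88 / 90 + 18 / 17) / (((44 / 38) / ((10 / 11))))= 29602 / 18513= 1.60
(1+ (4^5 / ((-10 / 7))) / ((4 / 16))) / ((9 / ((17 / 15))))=-81209 / 225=-360.93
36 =36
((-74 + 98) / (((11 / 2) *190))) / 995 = 0.00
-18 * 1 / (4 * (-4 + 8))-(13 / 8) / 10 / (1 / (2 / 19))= -217 / 190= -1.14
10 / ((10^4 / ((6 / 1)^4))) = 162 / 125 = 1.30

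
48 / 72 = 2 / 3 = 0.67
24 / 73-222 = -16182 / 73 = -221.67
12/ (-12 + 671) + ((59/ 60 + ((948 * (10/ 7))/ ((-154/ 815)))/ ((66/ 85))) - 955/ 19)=-41333815933049/ 4454220540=-9279.70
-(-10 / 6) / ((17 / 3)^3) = 45 / 4913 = 0.01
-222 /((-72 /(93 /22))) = 1147 /88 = 13.03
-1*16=-16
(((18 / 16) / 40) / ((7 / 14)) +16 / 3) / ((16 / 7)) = 18109 / 7680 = 2.36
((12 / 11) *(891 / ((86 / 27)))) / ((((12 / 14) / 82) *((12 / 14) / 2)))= 2929122 / 43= 68119.12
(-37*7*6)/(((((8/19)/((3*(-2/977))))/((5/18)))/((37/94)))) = 2.48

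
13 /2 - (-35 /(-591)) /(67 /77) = 509371 /79194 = 6.43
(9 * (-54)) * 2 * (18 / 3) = -5832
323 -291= 32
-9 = -9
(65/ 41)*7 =455/ 41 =11.10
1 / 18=0.06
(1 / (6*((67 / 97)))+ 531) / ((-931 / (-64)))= 6833888 / 187131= 36.52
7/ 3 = 2.33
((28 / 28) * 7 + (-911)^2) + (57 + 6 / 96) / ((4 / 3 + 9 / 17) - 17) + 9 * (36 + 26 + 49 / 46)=235939403323 / 284096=830491.82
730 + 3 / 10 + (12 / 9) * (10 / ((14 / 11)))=155563 / 210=740.78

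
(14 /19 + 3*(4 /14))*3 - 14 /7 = 370 /133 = 2.78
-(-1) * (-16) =-16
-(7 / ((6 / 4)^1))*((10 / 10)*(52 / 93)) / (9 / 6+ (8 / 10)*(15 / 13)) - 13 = -35347 / 2511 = -14.08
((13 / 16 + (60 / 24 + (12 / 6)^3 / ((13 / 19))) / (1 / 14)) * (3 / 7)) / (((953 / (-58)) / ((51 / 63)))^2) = 0.21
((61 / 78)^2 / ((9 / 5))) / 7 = 18605 / 383292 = 0.05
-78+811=733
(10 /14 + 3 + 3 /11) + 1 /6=4.15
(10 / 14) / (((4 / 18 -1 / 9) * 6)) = 15 / 14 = 1.07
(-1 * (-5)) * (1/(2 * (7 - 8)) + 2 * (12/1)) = 235/2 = 117.50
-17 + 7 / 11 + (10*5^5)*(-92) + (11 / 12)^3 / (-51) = -2875016.38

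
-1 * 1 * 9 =-9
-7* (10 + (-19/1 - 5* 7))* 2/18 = 308/9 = 34.22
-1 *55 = -55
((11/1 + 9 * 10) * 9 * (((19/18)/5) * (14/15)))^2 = 180445489/5625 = 32079.20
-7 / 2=-3.50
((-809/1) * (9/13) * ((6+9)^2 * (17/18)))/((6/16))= -4125900/13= -317376.92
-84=-84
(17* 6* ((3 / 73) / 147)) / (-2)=-51 / 3577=-0.01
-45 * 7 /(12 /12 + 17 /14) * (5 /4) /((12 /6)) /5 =-2205 /124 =-17.78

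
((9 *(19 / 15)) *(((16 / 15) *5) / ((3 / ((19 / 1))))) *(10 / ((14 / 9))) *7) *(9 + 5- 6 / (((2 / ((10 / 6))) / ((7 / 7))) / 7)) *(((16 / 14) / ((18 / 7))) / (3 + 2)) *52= -8409856 / 5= -1681971.20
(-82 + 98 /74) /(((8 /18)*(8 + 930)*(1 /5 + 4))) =-44775 /971768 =-0.05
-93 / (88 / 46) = -2139 / 44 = -48.61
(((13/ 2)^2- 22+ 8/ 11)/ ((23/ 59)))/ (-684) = -54457/ 692208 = -0.08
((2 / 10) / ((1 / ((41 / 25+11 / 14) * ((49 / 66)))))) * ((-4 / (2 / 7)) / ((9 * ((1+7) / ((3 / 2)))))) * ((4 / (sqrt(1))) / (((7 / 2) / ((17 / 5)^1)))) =-33677 / 82500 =-0.41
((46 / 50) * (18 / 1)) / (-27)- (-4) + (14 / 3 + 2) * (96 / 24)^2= 8254 / 75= 110.05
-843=-843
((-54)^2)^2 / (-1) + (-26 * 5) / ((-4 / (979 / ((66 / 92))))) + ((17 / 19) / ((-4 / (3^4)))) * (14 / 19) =-18321582503 / 2166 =-8458717.68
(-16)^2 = 256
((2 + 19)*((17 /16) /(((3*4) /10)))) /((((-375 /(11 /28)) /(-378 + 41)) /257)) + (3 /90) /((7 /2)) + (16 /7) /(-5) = 37780367 /22400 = 1686.62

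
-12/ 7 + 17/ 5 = 59/ 35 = 1.69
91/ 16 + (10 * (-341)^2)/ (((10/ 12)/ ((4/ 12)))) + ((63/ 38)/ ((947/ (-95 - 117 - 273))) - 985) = 133621441355/ 287888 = 464143.84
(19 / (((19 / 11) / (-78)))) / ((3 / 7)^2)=-14014 / 3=-4671.33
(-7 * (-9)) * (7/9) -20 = 29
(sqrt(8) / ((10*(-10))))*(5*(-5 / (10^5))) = sqrt(2) / 200000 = 0.00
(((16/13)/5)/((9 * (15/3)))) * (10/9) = 32/5265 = 0.01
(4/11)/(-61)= -4/671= -0.01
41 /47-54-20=-3437 /47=-73.13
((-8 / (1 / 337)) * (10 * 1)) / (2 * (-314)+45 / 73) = 1968080 / 45799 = 42.97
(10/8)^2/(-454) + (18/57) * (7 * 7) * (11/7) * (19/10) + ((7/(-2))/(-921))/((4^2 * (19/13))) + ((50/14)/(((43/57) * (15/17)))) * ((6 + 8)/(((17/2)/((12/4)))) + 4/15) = 7091581296823/95652333840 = 74.14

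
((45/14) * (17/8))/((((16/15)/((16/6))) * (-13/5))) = -19125/2912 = -6.57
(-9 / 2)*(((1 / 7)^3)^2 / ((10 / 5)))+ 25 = 11764891 / 470596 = 25.00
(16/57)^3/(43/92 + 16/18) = 376832/23107971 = 0.02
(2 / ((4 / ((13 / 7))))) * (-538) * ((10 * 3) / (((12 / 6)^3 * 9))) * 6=-17485 / 14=-1248.93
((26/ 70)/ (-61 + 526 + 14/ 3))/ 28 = 39/ 1380820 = 0.00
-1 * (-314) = 314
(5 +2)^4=2401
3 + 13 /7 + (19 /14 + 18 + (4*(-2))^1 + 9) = 353 /14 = 25.21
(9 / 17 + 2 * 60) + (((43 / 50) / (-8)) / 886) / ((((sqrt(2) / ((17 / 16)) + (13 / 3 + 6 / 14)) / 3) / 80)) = 967113 * sqrt(2) / 737652590 + 1209093578943 / 10032075224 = 120.52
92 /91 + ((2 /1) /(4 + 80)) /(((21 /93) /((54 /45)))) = 3623 /3185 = 1.14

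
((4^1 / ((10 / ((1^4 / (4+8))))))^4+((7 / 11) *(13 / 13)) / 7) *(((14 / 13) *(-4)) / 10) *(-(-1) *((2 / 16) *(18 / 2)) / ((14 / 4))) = -810011 / 64350000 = -0.01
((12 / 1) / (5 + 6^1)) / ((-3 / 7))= -2.55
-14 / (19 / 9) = -126 / 19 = -6.63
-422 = -422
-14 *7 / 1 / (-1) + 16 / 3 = 310 / 3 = 103.33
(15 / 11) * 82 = 1230 / 11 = 111.82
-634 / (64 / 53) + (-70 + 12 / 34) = -323505 / 544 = -594.68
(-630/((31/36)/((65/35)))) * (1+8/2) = -210600/31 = -6793.55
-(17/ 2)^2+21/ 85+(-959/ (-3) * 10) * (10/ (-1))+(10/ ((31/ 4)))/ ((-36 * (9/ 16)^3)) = -2215582123471/ 69152940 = -32038.87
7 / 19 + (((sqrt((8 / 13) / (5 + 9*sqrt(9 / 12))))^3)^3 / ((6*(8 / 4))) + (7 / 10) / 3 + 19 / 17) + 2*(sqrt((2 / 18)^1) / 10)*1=65536*sqrt(13) / (1113879*(10 + 9*sqrt(3))^(9 / 2)) + 5769 / 3230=1.79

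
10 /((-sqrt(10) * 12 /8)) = -2 * sqrt(10) /3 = -2.11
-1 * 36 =-36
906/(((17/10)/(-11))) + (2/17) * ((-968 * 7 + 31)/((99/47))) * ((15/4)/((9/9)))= -480155/66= -7275.08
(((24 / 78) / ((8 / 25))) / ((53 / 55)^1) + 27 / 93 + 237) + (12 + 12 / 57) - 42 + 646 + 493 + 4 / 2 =1349.50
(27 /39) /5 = 9 /65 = 0.14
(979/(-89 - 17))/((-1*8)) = 979/848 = 1.15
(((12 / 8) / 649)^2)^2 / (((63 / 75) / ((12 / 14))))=2025 / 69544830701192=0.00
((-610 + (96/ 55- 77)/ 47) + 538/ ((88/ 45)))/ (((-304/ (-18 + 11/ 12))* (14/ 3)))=-142650521/ 35205632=-4.05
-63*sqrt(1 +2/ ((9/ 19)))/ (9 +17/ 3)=-63*sqrt(47)/ 44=-9.82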